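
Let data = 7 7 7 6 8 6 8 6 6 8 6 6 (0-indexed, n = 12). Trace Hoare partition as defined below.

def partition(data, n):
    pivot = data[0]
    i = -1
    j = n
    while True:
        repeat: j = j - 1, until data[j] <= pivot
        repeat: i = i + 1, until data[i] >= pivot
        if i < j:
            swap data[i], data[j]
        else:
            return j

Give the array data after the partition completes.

6 6 6 6 6 6 8 8 7 8 7 7

pivot = data[0] = 7; i = -1, j = 12
j→11 (data[11]=6≤7), i→0 (data[0]=7≥7); i<j, swap → 6 7 7 6 8 6 8 6 6 8 6 7
j→10 (data[10]=6≤7), i→1 (data[1]=7≥7); i<j, swap → 6 6 7 6 8 6 8 6 6 8 7 7
j→8 (data[8]=6≤7), i→2 (data[2]=7≥7); i<j, swap → 6 6 6 6 8 6 8 6 7 8 7 7
j→7 (data[7]=6≤7), i→4 (data[4]=8≥7); i<j, swap → 6 6 6 6 6 6 8 8 7 8 7 7
j→5, i→6; i≥j, return j=5. data = 6 6 6 6 6 6 8 8 7 8 7 7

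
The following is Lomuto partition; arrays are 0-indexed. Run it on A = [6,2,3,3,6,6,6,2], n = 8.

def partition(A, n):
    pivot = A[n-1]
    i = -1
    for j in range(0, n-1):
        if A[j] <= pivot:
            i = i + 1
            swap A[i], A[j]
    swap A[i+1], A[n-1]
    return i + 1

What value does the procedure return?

1

pivot=2, i=-1
j=0: 6>2, skip
j=1: 2≤2, i=0, swap(0,1) ⇒ [2,6,3,3,6,6,6,2]
j=2: 3>2, skip
j=3: 3>2, skip
j=4: 6>2, skip
j=5: 6>2, skip
j=6: 6>2, skip
swap(1,7) ⇒ [2,2,3,3,6,6,6,6]; return 1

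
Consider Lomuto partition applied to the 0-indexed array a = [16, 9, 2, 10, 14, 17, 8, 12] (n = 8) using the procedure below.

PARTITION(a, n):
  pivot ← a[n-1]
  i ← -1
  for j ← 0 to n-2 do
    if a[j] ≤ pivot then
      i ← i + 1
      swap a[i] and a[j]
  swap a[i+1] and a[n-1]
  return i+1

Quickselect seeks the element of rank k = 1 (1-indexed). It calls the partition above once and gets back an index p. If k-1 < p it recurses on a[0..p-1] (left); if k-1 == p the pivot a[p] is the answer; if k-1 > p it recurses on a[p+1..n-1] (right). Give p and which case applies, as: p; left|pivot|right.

pivot = a[7] = 12; i = -1
j=0: a[0]=16 > 12 → no swap
j=1: a[1]=9 ≤ 12 → i=0, swap a[0],a[1] → [9, 16, 2, 10, 14, 17, 8, 12]
j=2: a[2]=2 ≤ 12 → i=1, swap a[1],a[2] → [9, 2, 16, 10, 14, 17, 8, 12]
j=3: a[3]=10 ≤ 12 → i=2, swap a[2],a[3] → [9, 2, 10, 16, 14, 17, 8, 12]
j=4: a[4]=14 > 12 → no swap
j=5: a[5]=17 > 12 → no swap
j=6: a[6]=8 ≤ 12 → i=3, swap a[3],a[6] → [9, 2, 10, 8, 14, 17, 16, 12]
final swap a[4],a[7] → [9, 2, 10, 8, 12, 17, 16, 14]; return 4
p = 4; k-1 = 0 < 4 ⇒ left

4; left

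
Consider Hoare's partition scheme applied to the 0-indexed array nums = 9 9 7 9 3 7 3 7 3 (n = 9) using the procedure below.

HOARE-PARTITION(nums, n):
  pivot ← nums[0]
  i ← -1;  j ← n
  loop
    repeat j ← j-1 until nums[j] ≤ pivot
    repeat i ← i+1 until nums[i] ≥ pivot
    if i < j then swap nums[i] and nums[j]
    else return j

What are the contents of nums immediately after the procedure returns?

pivot = nums[0] = 9; i = -1, j = 9
j→8 (nums[8]=3≤9), i→0 (nums[0]=9≥9); i<j, swap → 3 9 7 9 3 7 3 7 9
j→7 (nums[7]=7≤9), i→1 (nums[1]=9≥9); i<j, swap → 3 7 7 9 3 7 3 9 9
j→6 (nums[6]=3≤9), i→3 (nums[3]=9≥9); i<j, swap → 3 7 7 3 3 7 9 9 9
j→5, i→6; i≥j, return j=5. nums = 3 7 7 3 3 7 9 9 9

3 7 7 3 3 7 9 9 9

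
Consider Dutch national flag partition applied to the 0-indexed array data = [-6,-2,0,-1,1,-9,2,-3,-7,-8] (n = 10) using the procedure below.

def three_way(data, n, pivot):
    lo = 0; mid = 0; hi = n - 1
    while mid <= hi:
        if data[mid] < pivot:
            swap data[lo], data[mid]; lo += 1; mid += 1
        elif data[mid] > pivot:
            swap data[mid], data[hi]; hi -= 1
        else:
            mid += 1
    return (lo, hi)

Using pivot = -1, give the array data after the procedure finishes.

[-6,-2,-8,-7,-9,-3,-1,2,1,0]

lo=0 mid=0 hi=9
-6<-1: swap(0,0), lo=1 mid=1 ⇒ [-6,-2,0,-1,1,-9,2,-3,-7,-8]
-2<-1: swap(1,1), lo=2 mid=2 ⇒ [-6,-2,0,-1,1,-9,2,-3,-7,-8]
0>-1: swap(2,9), hi=8 ⇒ [-6,-2,-8,-1,1,-9,2,-3,-7,0]
-8<-1: swap(2,2), lo=3 mid=3 ⇒ [-6,-2,-8,-1,1,-9,2,-3,-7,0]
-1=-1: mid=4
1>-1: swap(4,8), hi=7 ⇒ [-6,-2,-8,-1,-7,-9,2,-3,1,0]
-7<-1: swap(3,4), lo=4 mid=5 ⇒ [-6,-2,-8,-7,-1,-9,2,-3,1,0]
-9<-1: swap(4,5), lo=5 mid=6 ⇒ [-6,-2,-8,-7,-9,-1,2,-3,1,0]
2>-1: swap(6,7), hi=6 ⇒ [-6,-2,-8,-7,-9,-1,-3,2,1,0]
-3<-1: swap(5,6), lo=6 mid=7 ⇒ [-6,-2,-8,-7,-9,-3,-1,2,1,0]
done. lo=6 hi=6; data=[-6,-2,-8,-7,-9,-3,-1,2,1,0]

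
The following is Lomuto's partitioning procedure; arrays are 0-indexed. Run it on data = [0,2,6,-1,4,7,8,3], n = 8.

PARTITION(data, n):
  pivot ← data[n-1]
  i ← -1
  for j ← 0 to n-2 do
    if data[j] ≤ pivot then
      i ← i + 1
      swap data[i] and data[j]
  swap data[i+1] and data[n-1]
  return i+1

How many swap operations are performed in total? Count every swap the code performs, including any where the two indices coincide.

4

pivot=3, i=-1
j=0: 0≤3, i=0, swap(0,0) ⇒ [0,2,6,-1,4,7,8,3]
j=1: 2≤3, i=1, swap(1,1) ⇒ [0,2,6,-1,4,7,8,3]
j=2: 6>3, skip
j=3: -1≤3, i=2, swap(2,3) ⇒ [0,2,-1,6,4,7,8,3]
j=4: 4>3, skip
j=5: 7>3, skip
j=6: 8>3, skip
swap(3,7) ⇒ [0,2,-1,3,4,7,8,6]; return 3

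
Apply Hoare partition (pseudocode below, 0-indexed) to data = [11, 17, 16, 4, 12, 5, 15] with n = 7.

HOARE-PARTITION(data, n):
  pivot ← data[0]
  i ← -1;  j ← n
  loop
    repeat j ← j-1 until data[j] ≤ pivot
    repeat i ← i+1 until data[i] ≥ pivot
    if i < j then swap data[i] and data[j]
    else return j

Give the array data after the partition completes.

pivot = data[0] = 11; i = -1, j = 7
j→5 (data[5]=5≤11), i→0 (data[0]=11≥11); i<j, swap → [5, 17, 16, 4, 12, 11, 15]
j→3 (data[3]=4≤11), i→1 (data[1]=17≥11); i<j, swap → [5, 4, 16, 17, 12, 11, 15]
j→1, i→2; i≥j, return j=1. data = [5, 4, 16, 17, 12, 11, 15]

[5, 4, 16, 17, 12, 11, 15]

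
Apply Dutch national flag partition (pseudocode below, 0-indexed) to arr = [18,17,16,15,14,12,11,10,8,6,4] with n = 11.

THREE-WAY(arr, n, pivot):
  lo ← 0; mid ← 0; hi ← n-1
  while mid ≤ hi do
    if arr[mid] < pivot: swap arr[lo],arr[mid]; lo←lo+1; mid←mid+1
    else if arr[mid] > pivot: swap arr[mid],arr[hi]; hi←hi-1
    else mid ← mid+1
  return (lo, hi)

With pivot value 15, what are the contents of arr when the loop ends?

[4,6,8,14,12,11,10,15,16,17,18]

lo=0 mid=0 hi=10
18>15: swap(0,10), hi=9 ⇒ [4,17,16,15,14,12,11,10,8,6,18]
4<15: swap(0,0), lo=1 mid=1 ⇒ [4,17,16,15,14,12,11,10,8,6,18]
17>15: swap(1,9), hi=8 ⇒ [4,6,16,15,14,12,11,10,8,17,18]
6<15: swap(1,1), lo=2 mid=2 ⇒ [4,6,16,15,14,12,11,10,8,17,18]
16>15: swap(2,8), hi=7 ⇒ [4,6,8,15,14,12,11,10,16,17,18]
8<15: swap(2,2), lo=3 mid=3 ⇒ [4,6,8,15,14,12,11,10,16,17,18]
15=15: mid=4
14<15: swap(3,4), lo=4 mid=5 ⇒ [4,6,8,14,15,12,11,10,16,17,18]
12<15: swap(4,5), lo=5 mid=6 ⇒ [4,6,8,14,12,15,11,10,16,17,18]
11<15: swap(5,6), lo=6 mid=7 ⇒ [4,6,8,14,12,11,15,10,16,17,18]
10<15: swap(6,7), lo=7 mid=8 ⇒ [4,6,8,14,12,11,10,15,16,17,18]
done. lo=7 hi=7; arr=[4,6,8,14,12,11,10,15,16,17,18]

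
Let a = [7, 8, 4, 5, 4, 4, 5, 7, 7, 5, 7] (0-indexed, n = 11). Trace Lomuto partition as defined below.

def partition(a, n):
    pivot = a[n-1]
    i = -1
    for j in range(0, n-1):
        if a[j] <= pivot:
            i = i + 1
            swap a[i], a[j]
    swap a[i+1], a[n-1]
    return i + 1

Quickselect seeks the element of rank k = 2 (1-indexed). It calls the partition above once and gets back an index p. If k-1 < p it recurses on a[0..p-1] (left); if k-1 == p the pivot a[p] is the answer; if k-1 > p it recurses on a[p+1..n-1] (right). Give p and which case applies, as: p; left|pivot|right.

pivot=7, i=-1
j=0: 7≤7, i=0, swap(0,0) ⇒ [7, 8, 4, 5, 4, 4, 5, 7, 7, 5, 7]
j=1: 8>7, skip
j=2: 4≤7, i=1, swap(1,2) ⇒ [7, 4, 8, 5, 4, 4, 5, 7, 7, 5, 7]
j=3: 5≤7, i=2, swap(2,3) ⇒ [7, 4, 5, 8, 4, 4, 5, 7, 7, 5, 7]
j=4: 4≤7, i=3, swap(3,4) ⇒ [7, 4, 5, 4, 8, 4, 5, 7, 7, 5, 7]
j=5: 4≤7, i=4, swap(4,5) ⇒ [7, 4, 5, 4, 4, 8, 5, 7, 7, 5, 7]
j=6: 5≤7, i=5, swap(5,6) ⇒ [7, 4, 5, 4, 4, 5, 8, 7, 7, 5, 7]
j=7: 7≤7, i=6, swap(6,7) ⇒ [7, 4, 5, 4, 4, 5, 7, 8, 7, 5, 7]
j=8: 7≤7, i=7, swap(7,8) ⇒ [7, 4, 5, 4, 4, 5, 7, 7, 8, 5, 7]
j=9: 5≤7, i=8, swap(8,9) ⇒ [7, 4, 5, 4, 4, 5, 7, 7, 5, 8, 7]
swap(9,10) ⇒ [7, 4, 5, 4, 4, 5, 7, 7, 5, 7, 8]; return 9
p = 9; k-1 = 1 < 9 ⇒ left

9; left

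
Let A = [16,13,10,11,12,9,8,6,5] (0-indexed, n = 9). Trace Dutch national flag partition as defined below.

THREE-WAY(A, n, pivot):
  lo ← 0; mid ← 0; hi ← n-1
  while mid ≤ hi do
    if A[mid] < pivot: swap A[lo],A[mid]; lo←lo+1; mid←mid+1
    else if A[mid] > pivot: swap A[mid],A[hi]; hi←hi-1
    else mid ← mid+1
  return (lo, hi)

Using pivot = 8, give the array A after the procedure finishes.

[5,6,8,12,9,11,10,13,16]

pivot = 8; lo=0, mid=0, hi=8
A[mid]=16>8: swap A[0],A[8]; hi=7 → [5,13,10,11,12,9,8,6,16]
A[mid]=5<8: swap A[0],A[0]; lo=1,mid=1 → [5,13,10,11,12,9,8,6,16]
A[mid]=13>8: swap A[1],A[7]; hi=6 → [5,6,10,11,12,9,8,13,16]
A[mid]=6<8: swap A[1],A[1]; lo=2,mid=2 → [5,6,10,11,12,9,8,13,16]
A[mid]=10>8: swap A[2],A[6]; hi=5 → [5,6,8,11,12,9,10,13,16]
A[mid]=8=8: mid=3
A[mid]=11>8: swap A[3],A[5]; hi=4 → [5,6,8,9,12,11,10,13,16]
A[mid]=9>8: swap A[3],A[4]; hi=3 → [5,6,8,12,9,11,10,13,16]
A[mid]=12>8: swap A[3],A[3]; hi=2 → [5,6,8,12,9,11,10,13,16]
end: lo=2, hi=2; A = [5,6,8,12,9,11,10,13,16]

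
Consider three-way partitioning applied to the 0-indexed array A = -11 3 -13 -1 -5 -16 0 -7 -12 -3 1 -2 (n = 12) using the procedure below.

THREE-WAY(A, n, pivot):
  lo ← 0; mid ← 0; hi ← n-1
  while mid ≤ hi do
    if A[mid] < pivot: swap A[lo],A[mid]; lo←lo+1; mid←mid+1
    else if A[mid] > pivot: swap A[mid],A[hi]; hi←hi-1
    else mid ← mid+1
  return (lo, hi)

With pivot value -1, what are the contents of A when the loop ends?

lo=0 mid=0 hi=11
-11<-1: swap(0,0), lo=1 mid=1 ⇒ -11 3 -13 -1 -5 -16 0 -7 -12 -3 1 -2
3>-1: swap(1,11), hi=10 ⇒ -11 -2 -13 -1 -5 -16 0 -7 -12 -3 1 3
-2<-1: swap(1,1), lo=2 mid=2 ⇒ -11 -2 -13 -1 -5 -16 0 -7 -12 -3 1 3
-13<-1: swap(2,2), lo=3 mid=3 ⇒ -11 -2 -13 -1 -5 -16 0 -7 -12 -3 1 3
-1=-1: mid=4
-5<-1: swap(3,4), lo=4 mid=5 ⇒ -11 -2 -13 -5 -1 -16 0 -7 -12 -3 1 3
-16<-1: swap(4,5), lo=5 mid=6 ⇒ -11 -2 -13 -5 -16 -1 0 -7 -12 -3 1 3
0>-1: swap(6,10), hi=9 ⇒ -11 -2 -13 -5 -16 -1 1 -7 -12 -3 0 3
1>-1: swap(6,9), hi=8 ⇒ -11 -2 -13 -5 -16 -1 -3 -7 -12 1 0 3
-3<-1: swap(5,6), lo=6 mid=7 ⇒ -11 -2 -13 -5 -16 -3 -1 -7 -12 1 0 3
-7<-1: swap(6,7), lo=7 mid=8 ⇒ -11 -2 -13 -5 -16 -3 -7 -1 -12 1 0 3
-12<-1: swap(7,8), lo=8 mid=9 ⇒ -11 -2 -13 -5 -16 -3 -7 -12 -1 1 0 3
done. lo=8 hi=8; A=-11 -2 -13 -5 -16 -3 -7 -12 -1 1 0 3

-11 -2 -13 -5 -16 -3 -7 -12 -1 1 0 3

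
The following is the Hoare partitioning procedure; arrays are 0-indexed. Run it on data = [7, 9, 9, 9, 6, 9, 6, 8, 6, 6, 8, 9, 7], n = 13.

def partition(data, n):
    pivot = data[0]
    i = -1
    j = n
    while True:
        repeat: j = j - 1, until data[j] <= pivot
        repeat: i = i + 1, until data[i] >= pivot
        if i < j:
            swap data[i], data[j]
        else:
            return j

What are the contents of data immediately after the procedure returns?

[7, 6, 6, 6, 6, 9, 9, 8, 9, 9, 8, 9, 7]

pivot=7
j stops at 12 (7), i stops at 0 (7); swap ⇒ [7, 9, 9, 9, 6, 9, 6, 8, 6, 6, 8, 9, 7]
j stops at 9 (6), i stops at 1 (9); swap ⇒ [7, 6, 9, 9, 6, 9, 6, 8, 6, 9, 8, 9, 7]
j stops at 8 (6), i stops at 2 (9); swap ⇒ [7, 6, 6, 9, 6, 9, 6, 8, 9, 9, 8, 9, 7]
j stops at 6 (6), i stops at 3 (9); swap ⇒ [7, 6, 6, 6, 6, 9, 9, 8, 9, 9, 8, 9, 7]
j stops at 4, i stops at 5; i≥j ⇒ return 4. data=[7, 6, 6, 6, 6, 9, 9, 8, 9, 9, 8, 9, 7]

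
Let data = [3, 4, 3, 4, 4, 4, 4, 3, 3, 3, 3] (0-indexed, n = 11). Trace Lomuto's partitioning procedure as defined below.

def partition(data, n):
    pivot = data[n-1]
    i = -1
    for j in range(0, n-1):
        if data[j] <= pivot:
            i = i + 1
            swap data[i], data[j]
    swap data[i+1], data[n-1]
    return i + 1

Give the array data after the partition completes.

pivot=3, i=-1
j=0: 3≤3, i=0, swap(0,0) ⇒ [3, 4, 3, 4, 4, 4, 4, 3, 3, 3, 3]
j=1: 4>3, skip
j=2: 3≤3, i=1, swap(1,2) ⇒ [3, 3, 4, 4, 4, 4, 4, 3, 3, 3, 3]
j=3: 4>3, skip
j=4: 4>3, skip
j=5: 4>3, skip
j=6: 4>3, skip
j=7: 3≤3, i=2, swap(2,7) ⇒ [3, 3, 3, 4, 4, 4, 4, 4, 3, 3, 3]
j=8: 3≤3, i=3, swap(3,8) ⇒ [3, 3, 3, 3, 4, 4, 4, 4, 4, 3, 3]
j=9: 3≤3, i=4, swap(4,9) ⇒ [3, 3, 3, 3, 3, 4, 4, 4, 4, 4, 3]
swap(5,10) ⇒ [3, 3, 3, 3, 3, 3, 4, 4, 4, 4, 4]; return 5

[3, 3, 3, 3, 3, 3, 4, 4, 4, 4, 4]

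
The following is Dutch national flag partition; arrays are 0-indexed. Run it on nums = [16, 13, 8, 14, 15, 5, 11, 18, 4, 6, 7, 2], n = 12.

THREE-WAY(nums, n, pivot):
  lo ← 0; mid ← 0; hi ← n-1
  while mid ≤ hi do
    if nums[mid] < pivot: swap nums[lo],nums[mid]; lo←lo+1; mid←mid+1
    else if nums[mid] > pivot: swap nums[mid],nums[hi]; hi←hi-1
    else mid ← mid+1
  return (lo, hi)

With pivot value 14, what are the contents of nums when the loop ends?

pivot = 14; lo=0, mid=0, hi=11
nums[mid]=16>14: swap nums[0],nums[11]; hi=10 → [2, 13, 8, 14, 15, 5, 11, 18, 4, 6, 7, 16]
nums[mid]=2<14: swap nums[0],nums[0]; lo=1,mid=1 → [2, 13, 8, 14, 15, 5, 11, 18, 4, 6, 7, 16]
nums[mid]=13<14: swap nums[1],nums[1]; lo=2,mid=2 → [2, 13, 8, 14, 15, 5, 11, 18, 4, 6, 7, 16]
nums[mid]=8<14: swap nums[2],nums[2]; lo=3,mid=3 → [2, 13, 8, 14, 15, 5, 11, 18, 4, 6, 7, 16]
nums[mid]=14=14: mid=4
nums[mid]=15>14: swap nums[4],nums[10]; hi=9 → [2, 13, 8, 14, 7, 5, 11, 18, 4, 6, 15, 16]
nums[mid]=7<14: swap nums[3],nums[4]; lo=4,mid=5 → [2, 13, 8, 7, 14, 5, 11, 18, 4, 6, 15, 16]
nums[mid]=5<14: swap nums[4],nums[5]; lo=5,mid=6 → [2, 13, 8, 7, 5, 14, 11, 18, 4, 6, 15, 16]
nums[mid]=11<14: swap nums[5],nums[6]; lo=6,mid=7 → [2, 13, 8, 7, 5, 11, 14, 18, 4, 6, 15, 16]
nums[mid]=18>14: swap nums[7],nums[9]; hi=8 → [2, 13, 8, 7, 5, 11, 14, 6, 4, 18, 15, 16]
nums[mid]=6<14: swap nums[6],nums[7]; lo=7,mid=8 → [2, 13, 8, 7, 5, 11, 6, 14, 4, 18, 15, 16]
nums[mid]=4<14: swap nums[7],nums[8]; lo=8,mid=9 → [2, 13, 8, 7, 5, 11, 6, 4, 14, 18, 15, 16]
end: lo=8, hi=8; nums = [2, 13, 8, 7, 5, 11, 6, 4, 14, 18, 15, 16]

[2, 13, 8, 7, 5, 11, 6, 4, 14, 18, 15, 16]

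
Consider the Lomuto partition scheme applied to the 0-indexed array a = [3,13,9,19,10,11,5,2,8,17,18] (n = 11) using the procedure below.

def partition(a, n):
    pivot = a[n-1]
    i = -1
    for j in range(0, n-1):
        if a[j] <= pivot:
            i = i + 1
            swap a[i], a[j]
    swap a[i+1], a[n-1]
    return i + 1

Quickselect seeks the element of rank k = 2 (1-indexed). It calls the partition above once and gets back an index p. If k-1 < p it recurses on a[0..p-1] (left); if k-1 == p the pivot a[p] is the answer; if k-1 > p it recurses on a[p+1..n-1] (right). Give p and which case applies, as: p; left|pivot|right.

pivot = a[10] = 18; i = -1
j=0: a[0]=3 ≤ 18 → i=0, swap a[0],a[0] (no change) → [3,13,9,19,10,11,5,2,8,17,18]
j=1: a[1]=13 ≤ 18 → i=1, swap a[1],a[1] (no change) → [3,13,9,19,10,11,5,2,8,17,18]
j=2: a[2]=9 ≤ 18 → i=2, swap a[2],a[2] (no change) → [3,13,9,19,10,11,5,2,8,17,18]
j=3: a[3]=19 > 18 → no swap
j=4: a[4]=10 ≤ 18 → i=3, swap a[3],a[4] → [3,13,9,10,19,11,5,2,8,17,18]
j=5: a[5]=11 ≤ 18 → i=4, swap a[4],a[5] → [3,13,9,10,11,19,5,2,8,17,18]
j=6: a[6]=5 ≤ 18 → i=5, swap a[5],a[6] → [3,13,9,10,11,5,19,2,8,17,18]
j=7: a[7]=2 ≤ 18 → i=6, swap a[6],a[7] → [3,13,9,10,11,5,2,19,8,17,18]
j=8: a[8]=8 ≤ 18 → i=7, swap a[7],a[8] → [3,13,9,10,11,5,2,8,19,17,18]
j=9: a[9]=17 ≤ 18 → i=8, swap a[8],a[9] → [3,13,9,10,11,5,2,8,17,19,18]
final swap a[9],a[10] → [3,13,9,10,11,5,2,8,17,18,19]; return 9
p = 9; k-1 = 1 < 9 ⇒ left

9; left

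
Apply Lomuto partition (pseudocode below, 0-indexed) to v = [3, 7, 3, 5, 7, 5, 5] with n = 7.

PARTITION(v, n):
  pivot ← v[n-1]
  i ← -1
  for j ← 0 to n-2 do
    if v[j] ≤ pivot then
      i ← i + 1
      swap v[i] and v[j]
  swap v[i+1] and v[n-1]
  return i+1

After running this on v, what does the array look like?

pivot = v[6] = 5; i = -1
j=0: v[0]=3 ≤ 5 → i=0, swap v[0],v[0] (no change) → [3, 7, 3, 5, 7, 5, 5]
j=1: v[1]=7 > 5 → no swap
j=2: v[2]=3 ≤ 5 → i=1, swap v[1],v[2] → [3, 3, 7, 5, 7, 5, 5]
j=3: v[3]=5 ≤ 5 → i=2, swap v[2],v[3] → [3, 3, 5, 7, 7, 5, 5]
j=4: v[4]=7 > 5 → no swap
j=5: v[5]=5 ≤ 5 → i=3, swap v[3],v[5] → [3, 3, 5, 5, 7, 7, 5]
final swap v[4],v[6] → [3, 3, 5, 5, 5, 7, 7]; return 4

[3, 3, 5, 5, 5, 7, 7]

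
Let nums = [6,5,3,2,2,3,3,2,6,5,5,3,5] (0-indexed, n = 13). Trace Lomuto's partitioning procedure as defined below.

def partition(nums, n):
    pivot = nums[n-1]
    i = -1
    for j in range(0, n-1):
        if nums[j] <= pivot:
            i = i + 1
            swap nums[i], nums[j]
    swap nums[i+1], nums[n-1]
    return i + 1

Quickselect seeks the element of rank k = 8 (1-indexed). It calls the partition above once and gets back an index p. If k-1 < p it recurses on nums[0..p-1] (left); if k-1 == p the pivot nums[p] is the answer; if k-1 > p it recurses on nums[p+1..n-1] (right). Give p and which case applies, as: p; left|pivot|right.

pivot=5, i=-1
j=0: 6>5, skip
j=1: 5≤5, i=0, swap(0,1) ⇒ [5,6,3,2,2,3,3,2,6,5,5,3,5]
j=2: 3≤5, i=1, swap(1,2) ⇒ [5,3,6,2,2,3,3,2,6,5,5,3,5]
j=3: 2≤5, i=2, swap(2,3) ⇒ [5,3,2,6,2,3,3,2,6,5,5,3,5]
j=4: 2≤5, i=3, swap(3,4) ⇒ [5,3,2,2,6,3,3,2,6,5,5,3,5]
j=5: 3≤5, i=4, swap(4,5) ⇒ [5,3,2,2,3,6,3,2,6,5,5,3,5]
j=6: 3≤5, i=5, swap(5,6) ⇒ [5,3,2,2,3,3,6,2,6,5,5,3,5]
j=7: 2≤5, i=6, swap(6,7) ⇒ [5,3,2,2,3,3,2,6,6,5,5,3,5]
j=8: 6>5, skip
j=9: 5≤5, i=7, swap(7,9) ⇒ [5,3,2,2,3,3,2,5,6,6,5,3,5]
j=10: 5≤5, i=8, swap(8,10) ⇒ [5,3,2,2,3,3,2,5,5,6,6,3,5]
j=11: 3≤5, i=9, swap(9,11) ⇒ [5,3,2,2,3,3,2,5,5,3,6,6,5]
swap(10,12) ⇒ [5,3,2,2,3,3,2,5,5,3,5,6,6]; return 10
p = 10; k-1 = 7 < 10 ⇒ left

10; left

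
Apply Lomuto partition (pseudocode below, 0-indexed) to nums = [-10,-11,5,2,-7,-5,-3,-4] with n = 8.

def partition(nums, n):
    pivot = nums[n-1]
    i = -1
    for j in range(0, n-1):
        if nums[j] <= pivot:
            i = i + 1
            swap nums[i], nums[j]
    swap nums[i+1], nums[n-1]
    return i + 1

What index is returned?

pivot = nums[7] = -4; i = -1
j=0: nums[0]=-10 ≤ -4 → i=0, swap nums[0],nums[0] (no change) → [-10,-11,5,2,-7,-5,-3,-4]
j=1: nums[1]=-11 ≤ -4 → i=1, swap nums[1],nums[1] (no change) → [-10,-11,5,2,-7,-5,-3,-4]
j=2: nums[2]=5 > -4 → no swap
j=3: nums[3]=2 > -4 → no swap
j=4: nums[4]=-7 ≤ -4 → i=2, swap nums[2],nums[4] → [-10,-11,-7,2,5,-5,-3,-4]
j=5: nums[5]=-5 ≤ -4 → i=3, swap nums[3],nums[5] → [-10,-11,-7,-5,5,2,-3,-4]
j=6: nums[6]=-3 > -4 → no swap
final swap nums[4],nums[7] → [-10,-11,-7,-5,-4,2,-3,5]; return 4

4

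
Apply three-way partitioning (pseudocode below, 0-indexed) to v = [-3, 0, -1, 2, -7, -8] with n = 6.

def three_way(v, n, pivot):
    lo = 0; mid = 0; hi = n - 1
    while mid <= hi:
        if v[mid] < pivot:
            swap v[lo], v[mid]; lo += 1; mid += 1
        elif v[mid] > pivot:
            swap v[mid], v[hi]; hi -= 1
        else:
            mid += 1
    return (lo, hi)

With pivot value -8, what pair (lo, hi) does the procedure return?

pivot = -8; lo=0, mid=0, hi=5
v[mid]=-3>-8: swap v[0],v[5]; hi=4 → [-8, 0, -1, 2, -7, -3]
v[mid]=-8=-8: mid=1
v[mid]=0>-8: swap v[1],v[4]; hi=3 → [-8, -7, -1, 2, 0, -3]
v[mid]=-7>-8: swap v[1],v[3]; hi=2 → [-8, 2, -1, -7, 0, -3]
v[mid]=2>-8: swap v[1],v[2]; hi=1 → [-8, -1, 2, -7, 0, -3]
v[mid]=-1>-8: swap v[1],v[1]; hi=0 → [-8, -1, 2, -7, 0, -3]
end: lo=0, hi=0; v = [-8, -1, 2, -7, 0, -3]

(0, 0)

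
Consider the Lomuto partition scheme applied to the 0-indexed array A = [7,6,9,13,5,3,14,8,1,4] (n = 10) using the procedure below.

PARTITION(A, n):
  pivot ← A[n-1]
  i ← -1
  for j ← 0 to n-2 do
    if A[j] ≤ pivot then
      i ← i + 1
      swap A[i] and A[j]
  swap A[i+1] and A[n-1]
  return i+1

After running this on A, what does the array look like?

[3,1,4,13,5,7,14,8,6,9]

pivot = A[9] = 4; i = -1
j=0: A[0]=7 > 4 → no swap
j=1: A[1]=6 > 4 → no swap
j=2: A[2]=9 > 4 → no swap
j=3: A[3]=13 > 4 → no swap
j=4: A[4]=5 > 4 → no swap
j=5: A[5]=3 ≤ 4 → i=0, swap A[0],A[5] → [3,6,9,13,5,7,14,8,1,4]
j=6: A[6]=14 > 4 → no swap
j=7: A[7]=8 > 4 → no swap
j=8: A[8]=1 ≤ 4 → i=1, swap A[1],A[8] → [3,1,9,13,5,7,14,8,6,4]
final swap A[2],A[9] → [3,1,4,13,5,7,14,8,6,9]; return 2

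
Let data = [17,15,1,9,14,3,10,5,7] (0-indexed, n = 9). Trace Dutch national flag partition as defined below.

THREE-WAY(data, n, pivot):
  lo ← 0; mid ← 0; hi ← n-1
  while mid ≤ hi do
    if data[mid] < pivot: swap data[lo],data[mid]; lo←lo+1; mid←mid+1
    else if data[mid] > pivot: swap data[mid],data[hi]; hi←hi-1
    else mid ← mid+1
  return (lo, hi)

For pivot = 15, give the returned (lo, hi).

(7, 7)

lo=0 mid=0 hi=8
17>15: swap(0,8), hi=7 ⇒ [7,15,1,9,14,3,10,5,17]
7<15: swap(0,0), lo=1 mid=1 ⇒ [7,15,1,9,14,3,10,5,17]
15=15: mid=2
1<15: swap(1,2), lo=2 mid=3 ⇒ [7,1,15,9,14,3,10,5,17]
9<15: swap(2,3), lo=3 mid=4 ⇒ [7,1,9,15,14,3,10,5,17]
14<15: swap(3,4), lo=4 mid=5 ⇒ [7,1,9,14,15,3,10,5,17]
3<15: swap(4,5), lo=5 mid=6 ⇒ [7,1,9,14,3,15,10,5,17]
10<15: swap(5,6), lo=6 mid=7 ⇒ [7,1,9,14,3,10,15,5,17]
5<15: swap(6,7), lo=7 mid=8 ⇒ [7,1,9,14,3,10,5,15,17]
done. lo=7 hi=7; data=[7,1,9,14,3,10,5,15,17]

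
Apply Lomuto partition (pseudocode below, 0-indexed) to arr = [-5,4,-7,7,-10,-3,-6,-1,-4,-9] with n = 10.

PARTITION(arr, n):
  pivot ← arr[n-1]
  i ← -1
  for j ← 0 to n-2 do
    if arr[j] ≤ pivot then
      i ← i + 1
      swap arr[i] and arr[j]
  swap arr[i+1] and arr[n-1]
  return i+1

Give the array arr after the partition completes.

[-10,-9,-7,7,-5,-3,-6,-1,-4,4]

pivot = arr[9] = -9; i = -1
j=0: arr[0]=-5 > -9 → no swap
j=1: arr[1]=4 > -9 → no swap
j=2: arr[2]=-7 > -9 → no swap
j=3: arr[3]=7 > -9 → no swap
j=4: arr[4]=-10 ≤ -9 → i=0, swap arr[0],arr[4] → [-10,4,-7,7,-5,-3,-6,-1,-4,-9]
j=5: arr[5]=-3 > -9 → no swap
j=6: arr[6]=-6 > -9 → no swap
j=7: arr[7]=-1 > -9 → no swap
j=8: arr[8]=-4 > -9 → no swap
final swap arr[1],arr[9] → [-10,-9,-7,7,-5,-3,-6,-1,-4,4]; return 1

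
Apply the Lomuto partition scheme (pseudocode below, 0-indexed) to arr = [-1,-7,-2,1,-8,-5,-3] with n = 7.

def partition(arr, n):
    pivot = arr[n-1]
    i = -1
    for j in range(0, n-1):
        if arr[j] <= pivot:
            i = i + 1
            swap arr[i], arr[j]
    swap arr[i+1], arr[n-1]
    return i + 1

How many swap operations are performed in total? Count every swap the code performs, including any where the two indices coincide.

4

pivot = arr[6] = -3; i = -1
j=0: arr[0]=-1 > -3 → no swap
j=1: arr[1]=-7 ≤ -3 → i=0, swap arr[0],arr[1] → [-7,-1,-2,1,-8,-5,-3]
j=2: arr[2]=-2 > -3 → no swap
j=3: arr[3]=1 > -3 → no swap
j=4: arr[4]=-8 ≤ -3 → i=1, swap arr[1],arr[4] → [-7,-8,-2,1,-1,-5,-3]
j=5: arr[5]=-5 ≤ -3 → i=2, swap arr[2],arr[5] → [-7,-8,-5,1,-1,-2,-3]
final swap arr[3],arr[6] → [-7,-8,-5,-3,-1,-2,1]; return 3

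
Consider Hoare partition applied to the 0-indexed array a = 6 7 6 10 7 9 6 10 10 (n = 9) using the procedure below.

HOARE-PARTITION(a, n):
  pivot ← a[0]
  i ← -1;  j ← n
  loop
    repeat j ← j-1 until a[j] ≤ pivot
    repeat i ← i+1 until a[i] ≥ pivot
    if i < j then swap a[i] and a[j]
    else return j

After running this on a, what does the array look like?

pivot=6
j stops at 6 (6), i stops at 0 (6); swap ⇒ 6 7 6 10 7 9 6 10 10
j stops at 2 (6), i stops at 1 (7); swap ⇒ 6 6 7 10 7 9 6 10 10
j stops at 1, i stops at 2; i≥j ⇒ return 1. a=6 6 7 10 7 9 6 10 10

6 6 7 10 7 9 6 10 10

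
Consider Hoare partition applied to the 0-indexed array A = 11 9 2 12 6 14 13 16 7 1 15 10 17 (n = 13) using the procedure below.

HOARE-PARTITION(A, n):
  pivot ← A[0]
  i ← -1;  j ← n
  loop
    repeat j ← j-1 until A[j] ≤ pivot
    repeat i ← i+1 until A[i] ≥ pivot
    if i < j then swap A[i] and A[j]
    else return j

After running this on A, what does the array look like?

pivot = A[0] = 11; i = -1, j = 13
j→11 (A[11]=10≤11), i→0 (A[0]=11≥11); i<j, swap → 10 9 2 12 6 14 13 16 7 1 15 11 17
j→9 (A[9]=1≤11), i→3 (A[3]=12≥11); i<j, swap → 10 9 2 1 6 14 13 16 7 12 15 11 17
j→8 (A[8]=7≤11), i→5 (A[5]=14≥11); i<j, swap → 10 9 2 1 6 7 13 16 14 12 15 11 17
j→5, i→6; i≥j, return j=5. A = 10 9 2 1 6 7 13 16 14 12 15 11 17

10 9 2 1 6 7 13 16 14 12 15 11 17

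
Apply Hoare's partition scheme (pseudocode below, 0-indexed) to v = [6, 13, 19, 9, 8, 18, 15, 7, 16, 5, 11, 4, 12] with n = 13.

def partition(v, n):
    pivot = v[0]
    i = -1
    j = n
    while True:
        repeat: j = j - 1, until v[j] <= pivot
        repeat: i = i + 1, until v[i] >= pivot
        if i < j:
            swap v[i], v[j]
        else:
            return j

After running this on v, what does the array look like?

pivot = v[0] = 6; i = -1, j = 13
j→11 (v[11]=4≤6), i→0 (v[0]=6≥6); i<j, swap → [4, 13, 19, 9, 8, 18, 15, 7, 16, 5, 11, 6, 12]
j→9 (v[9]=5≤6), i→1 (v[1]=13≥6); i<j, swap → [4, 5, 19, 9, 8, 18, 15, 7, 16, 13, 11, 6, 12]
j→1, i→2; i≥j, return j=1. v = [4, 5, 19, 9, 8, 18, 15, 7, 16, 13, 11, 6, 12]

[4, 5, 19, 9, 8, 18, 15, 7, 16, 13, 11, 6, 12]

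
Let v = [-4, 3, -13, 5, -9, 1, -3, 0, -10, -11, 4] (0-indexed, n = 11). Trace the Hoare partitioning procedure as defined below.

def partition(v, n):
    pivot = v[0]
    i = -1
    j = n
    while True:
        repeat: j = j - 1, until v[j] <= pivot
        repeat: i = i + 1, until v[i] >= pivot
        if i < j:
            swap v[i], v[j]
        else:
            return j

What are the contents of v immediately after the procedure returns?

pivot=-4
j stops at 9 (-11), i stops at 0 (-4); swap ⇒ [-11, 3, -13, 5, -9, 1, -3, 0, -10, -4, 4]
j stops at 8 (-10), i stops at 1 (3); swap ⇒ [-11, -10, -13, 5, -9, 1, -3, 0, 3, -4, 4]
j stops at 4 (-9), i stops at 3 (5); swap ⇒ [-11, -10, -13, -9, 5, 1, -3, 0, 3, -4, 4]
j stops at 3, i stops at 4; i≥j ⇒ return 3. v=[-11, -10, -13, -9, 5, 1, -3, 0, 3, -4, 4]

[-11, -10, -13, -9, 5, 1, -3, 0, 3, -4, 4]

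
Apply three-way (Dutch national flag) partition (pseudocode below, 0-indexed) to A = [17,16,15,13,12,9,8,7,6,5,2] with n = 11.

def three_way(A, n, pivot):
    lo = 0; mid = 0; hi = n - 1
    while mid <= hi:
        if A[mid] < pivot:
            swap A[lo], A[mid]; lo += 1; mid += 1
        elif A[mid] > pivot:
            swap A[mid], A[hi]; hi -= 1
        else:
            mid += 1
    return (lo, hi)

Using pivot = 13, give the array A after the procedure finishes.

[2,5,6,12,9,8,7,13,15,16,17]

lo=0 mid=0 hi=10
17>13: swap(0,10), hi=9 ⇒ [2,16,15,13,12,9,8,7,6,5,17]
2<13: swap(0,0), lo=1 mid=1 ⇒ [2,16,15,13,12,9,8,7,6,5,17]
16>13: swap(1,9), hi=8 ⇒ [2,5,15,13,12,9,8,7,6,16,17]
5<13: swap(1,1), lo=2 mid=2 ⇒ [2,5,15,13,12,9,8,7,6,16,17]
15>13: swap(2,8), hi=7 ⇒ [2,5,6,13,12,9,8,7,15,16,17]
6<13: swap(2,2), lo=3 mid=3 ⇒ [2,5,6,13,12,9,8,7,15,16,17]
13=13: mid=4
12<13: swap(3,4), lo=4 mid=5 ⇒ [2,5,6,12,13,9,8,7,15,16,17]
9<13: swap(4,5), lo=5 mid=6 ⇒ [2,5,6,12,9,13,8,7,15,16,17]
8<13: swap(5,6), lo=6 mid=7 ⇒ [2,5,6,12,9,8,13,7,15,16,17]
7<13: swap(6,7), lo=7 mid=8 ⇒ [2,5,6,12,9,8,7,13,15,16,17]
done. lo=7 hi=7; A=[2,5,6,12,9,8,7,13,15,16,17]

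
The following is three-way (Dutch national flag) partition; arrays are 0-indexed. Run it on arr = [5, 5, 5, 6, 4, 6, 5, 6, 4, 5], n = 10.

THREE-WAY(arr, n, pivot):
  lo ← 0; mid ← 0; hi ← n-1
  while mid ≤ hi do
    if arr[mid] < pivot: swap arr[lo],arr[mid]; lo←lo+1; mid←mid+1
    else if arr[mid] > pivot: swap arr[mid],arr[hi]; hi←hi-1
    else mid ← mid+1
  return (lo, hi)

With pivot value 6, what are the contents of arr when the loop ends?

lo=0 mid=0 hi=9
5<6: swap(0,0), lo=1 mid=1 ⇒ [5, 5, 5, 6, 4, 6, 5, 6, 4, 5]
5<6: swap(1,1), lo=2 mid=2 ⇒ [5, 5, 5, 6, 4, 6, 5, 6, 4, 5]
5<6: swap(2,2), lo=3 mid=3 ⇒ [5, 5, 5, 6, 4, 6, 5, 6, 4, 5]
6=6: mid=4
4<6: swap(3,4), lo=4 mid=5 ⇒ [5, 5, 5, 4, 6, 6, 5, 6, 4, 5]
6=6: mid=6
5<6: swap(4,6), lo=5 mid=7 ⇒ [5, 5, 5, 4, 5, 6, 6, 6, 4, 5]
6=6: mid=8
4<6: swap(5,8), lo=6 mid=9 ⇒ [5, 5, 5, 4, 5, 4, 6, 6, 6, 5]
5<6: swap(6,9), lo=7 mid=10 ⇒ [5, 5, 5, 4, 5, 4, 5, 6, 6, 6]
done. lo=7 hi=9; arr=[5, 5, 5, 4, 5, 4, 5, 6, 6, 6]

[5, 5, 5, 4, 5, 4, 5, 6, 6, 6]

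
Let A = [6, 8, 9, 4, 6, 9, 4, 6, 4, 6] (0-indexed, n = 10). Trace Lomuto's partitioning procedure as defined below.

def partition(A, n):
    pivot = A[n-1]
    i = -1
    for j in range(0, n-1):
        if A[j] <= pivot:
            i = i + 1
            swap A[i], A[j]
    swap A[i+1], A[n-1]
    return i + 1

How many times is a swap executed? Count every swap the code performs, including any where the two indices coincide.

7

pivot=6, i=-1
j=0: 6≤6, i=0, swap(0,0) ⇒ [6, 8, 9, 4, 6, 9, 4, 6, 4, 6]
j=1: 8>6, skip
j=2: 9>6, skip
j=3: 4≤6, i=1, swap(1,3) ⇒ [6, 4, 9, 8, 6, 9, 4, 6, 4, 6]
j=4: 6≤6, i=2, swap(2,4) ⇒ [6, 4, 6, 8, 9, 9, 4, 6, 4, 6]
j=5: 9>6, skip
j=6: 4≤6, i=3, swap(3,6) ⇒ [6, 4, 6, 4, 9, 9, 8, 6, 4, 6]
j=7: 6≤6, i=4, swap(4,7) ⇒ [6, 4, 6, 4, 6, 9, 8, 9, 4, 6]
j=8: 4≤6, i=5, swap(5,8) ⇒ [6, 4, 6, 4, 6, 4, 8, 9, 9, 6]
swap(6,9) ⇒ [6, 4, 6, 4, 6, 4, 6, 9, 9, 8]; return 6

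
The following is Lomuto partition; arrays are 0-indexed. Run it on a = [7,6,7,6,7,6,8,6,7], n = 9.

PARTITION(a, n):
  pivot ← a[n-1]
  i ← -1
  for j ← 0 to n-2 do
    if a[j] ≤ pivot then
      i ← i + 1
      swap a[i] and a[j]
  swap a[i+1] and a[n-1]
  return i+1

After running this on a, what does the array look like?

pivot = a[8] = 7; i = -1
j=0: a[0]=7 ≤ 7 → i=0, swap a[0],a[0] (no change) → [7,6,7,6,7,6,8,6,7]
j=1: a[1]=6 ≤ 7 → i=1, swap a[1],a[1] (no change) → [7,6,7,6,7,6,8,6,7]
j=2: a[2]=7 ≤ 7 → i=2, swap a[2],a[2] (no change) → [7,6,7,6,7,6,8,6,7]
j=3: a[3]=6 ≤ 7 → i=3, swap a[3],a[3] (no change) → [7,6,7,6,7,6,8,6,7]
j=4: a[4]=7 ≤ 7 → i=4, swap a[4],a[4] (no change) → [7,6,7,6,7,6,8,6,7]
j=5: a[5]=6 ≤ 7 → i=5, swap a[5],a[5] (no change) → [7,6,7,6,7,6,8,6,7]
j=6: a[6]=8 > 7 → no swap
j=7: a[7]=6 ≤ 7 → i=6, swap a[6],a[7] → [7,6,7,6,7,6,6,8,7]
final swap a[7],a[8] → [7,6,7,6,7,6,6,7,8]; return 7

[7,6,7,6,7,6,6,7,8]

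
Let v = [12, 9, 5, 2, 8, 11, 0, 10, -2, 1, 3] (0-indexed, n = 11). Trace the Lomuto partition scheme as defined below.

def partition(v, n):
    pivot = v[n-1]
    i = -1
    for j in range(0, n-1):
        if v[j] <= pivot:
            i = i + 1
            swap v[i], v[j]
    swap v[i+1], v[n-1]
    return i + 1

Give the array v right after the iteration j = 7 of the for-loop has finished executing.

[2, 0, 5, 12, 8, 11, 9, 10, -2, 1, 3]

pivot = v[10] = 3; i = -1
j=0: v[0]=12 > 3 → no swap
j=1: v[1]=9 > 3 → no swap
j=2: v[2]=5 > 3 → no swap
j=3: v[3]=2 ≤ 3 → i=0, swap v[0],v[3] → [2, 9, 5, 12, 8, 11, 0, 10, -2, 1, 3]
j=4: v[4]=8 > 3 → no swap
j=5: v[5]=11 > 3 → no swap
j=6: v[6]=0 ≤ 3 → i=1, swap v[1],v[6] → [2, 0, 5, 12, 8, 11, 9, 10, -2, 1, 3]
j=7: v[7]=10 > 3 → no swap
(after j=7) v = [2, 0, 5, 12, 8, 11, 9, 10, -2, 1, 3]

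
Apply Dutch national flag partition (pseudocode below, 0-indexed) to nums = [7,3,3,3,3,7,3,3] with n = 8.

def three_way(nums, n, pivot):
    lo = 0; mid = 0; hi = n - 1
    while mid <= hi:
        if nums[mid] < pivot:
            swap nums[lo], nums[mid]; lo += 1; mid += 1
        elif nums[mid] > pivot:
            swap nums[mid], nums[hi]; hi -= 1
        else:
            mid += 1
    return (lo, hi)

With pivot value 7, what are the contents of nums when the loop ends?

pivot = 7; lo=0, mid=0, hi=7
nums[mid]=7=7: mid=1
nums[mid]=3<7: swap nums[0],nums[1]; lo=1,mid=2 → [3,7,3,3,3,7,3,3]
nums[mid]=3<7: swap nums[1],nums[2]; lo=2,mid=3 → [3,3,7,3,3,7,3,3]
nums[mid]=3<7: swap nums[2],nums[3]; lo=3,mid=4 → [3,3,3,7,3,7,3,3]
nums[mid]=3<7: swap nums[3],nums[4]; lo=4,mid=5 → [3,3,3,3,7,7,3,3]
nums[mid]=7=7: mid=6
nums[mid]=3<7: swap nums[4],nums[6]; lo=5,mid=7 → [3,3,3,3,3,7,7,3]
nums[mid]=3<7: swap nums[5],nums[7]; lo=6,mid=8 → [3,3,3,3,3,3,7,7]
end: lo=6, hi=7; nums = [3,3,3,3,3,3,7,7]

[3,3,3,3,3,3,7,7]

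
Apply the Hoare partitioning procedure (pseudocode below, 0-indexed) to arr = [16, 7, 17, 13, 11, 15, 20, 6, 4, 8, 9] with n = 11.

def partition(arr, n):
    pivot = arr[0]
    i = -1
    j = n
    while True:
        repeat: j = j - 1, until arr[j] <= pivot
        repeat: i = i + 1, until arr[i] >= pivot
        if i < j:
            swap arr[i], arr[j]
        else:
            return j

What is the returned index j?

7

pivot = arr[0] = 16; i = -1, j = 11
j→10 (arr[10]=9≤16), i→0 (arr[0]=16≥16); i<j, swap → [9, 7, 17, 13, 11, 15, 20, 6, 4, 8, 16]
j→9 (arr[9]=8≤16), i→2 (arr[2]=17≥16); i<j, swap → [9, 7, 8, 13, 11, 15, 20, 6, 4, 17, 16]
j→8 (arr[8]=4≤16), i→6 (arr[6]=20≥16); i<j, swap → [9, 7, 8, 13, 11, 15, 4, 6, 20, 17, 16]
j→7, i→8; i≥j, return j=7. arr = [9, 7, 8, 13, 11, 15, 4, 6, 20, 17, 16]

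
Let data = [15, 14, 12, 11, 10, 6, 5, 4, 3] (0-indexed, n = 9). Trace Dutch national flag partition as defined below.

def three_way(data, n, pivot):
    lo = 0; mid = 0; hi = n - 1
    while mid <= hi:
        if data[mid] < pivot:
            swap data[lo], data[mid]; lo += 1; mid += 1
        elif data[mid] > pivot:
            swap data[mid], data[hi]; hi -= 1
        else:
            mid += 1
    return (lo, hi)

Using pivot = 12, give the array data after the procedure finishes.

lo=0 mid=0 hi=8
15>12: swap(0,8), hi=7 ⇒ [3, 14, 12, 11, 10, 6, 5, 4, 15]
3<12: swap(0,0), lo=1 mid=1 ⇒ [3, 14, 12, 11, 10, 6, 5, 4, 15]
14>12: swap(1,7), hi=6 ⇒ [3, 4, 12, 11, 10, 6, 5, 14, 15]
4<12: swap(1,1), lo=2 mid=2 ⇒ [3, 4, 12, 11, 10, 6, 5, 14, 15]
12=12: mid=3
11<12: swap(2,3), lo=3 mid=4 ⇒ [3, 4, 11, 12, 10, 6, 5, 14, 15]
10<12: swap(3,4), lo=4 mid=5 ⇒ [3, 4, 11, 10, 12, 6, 5, 14, 15]
6<12: swap(4,5), lo=5 mid=6 ⇒ [3, 4, 11, 10, 6, 12, 5, 14, 15]
5<12: swap(5,6), lo=6 mid=7 ⇒ [3, 4, 11, 10, 6, 5, 12, 14, 15]
done. lo=6 hi=6; data=[3, 4, 11, 10, 6, 5, 12, 14, 15]

[3, 4, 11, 10, 6, 5, 12, 14, 15]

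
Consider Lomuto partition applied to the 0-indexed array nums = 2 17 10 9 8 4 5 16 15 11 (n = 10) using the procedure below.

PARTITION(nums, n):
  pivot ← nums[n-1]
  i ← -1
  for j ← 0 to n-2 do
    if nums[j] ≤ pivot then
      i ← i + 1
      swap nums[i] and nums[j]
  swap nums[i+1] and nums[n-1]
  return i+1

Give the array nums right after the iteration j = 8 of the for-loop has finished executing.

pivot = nums[9] = 11; i = -1
j=0: nums[0]=2 ≤ 11 → i=0, swap nums[0],nums[0] (no change) → 2 17 10 9 8 4 5 16 15 11
j=1: nums[1]=17 > 11 → no swap
j=2: nums[2]=10 ≤ 11 → i=1, swap nums[1],nums[2] → 2 10 17 9 8 4 5 16 15 11
j=3: nums[3]=9 ≤ 11 → i=2, swap nums[2],nums[3] → 2 10 9 17 8 4 5 16 15 11
j=4: nums[4]=8 ≤ 11 → i=3, swap nums[3],nums[4] → 2 10 9 8 17 4 5 16 15 11
j=5: nums[5]=4 ≤ 11 → i=4, swap nums[4],nums[5] → 2 10 9 8 4 17 5 16 15 11
j=6: nums[6]=5 ≤ 11 → i=5, swap nums[5],nums[6] → 2 10 9 8 4 5 17 16 15 11
j=7: nums[7]=16 > 11 → no swap
j=8: nums[8]=15 > 11 → no swap
(after j=8) nums = 2 10 9 8 4 5 17 16 15 11

2 10 9 8 4 5 17 16 15 11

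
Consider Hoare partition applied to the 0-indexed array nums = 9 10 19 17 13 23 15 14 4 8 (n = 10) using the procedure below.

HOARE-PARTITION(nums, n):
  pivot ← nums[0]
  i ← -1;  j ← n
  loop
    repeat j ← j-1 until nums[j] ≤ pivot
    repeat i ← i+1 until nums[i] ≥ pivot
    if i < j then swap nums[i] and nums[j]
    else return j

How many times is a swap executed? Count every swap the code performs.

2

pivot=9
j stops at 9 (8), i stops at 0 (9); swap ⇒ 8 10 19 17 13 23 15 14 4 9
j stops at 8 (4), i stops at 1 (10); swap ⇒ 8 4 19 17 13 23 15 14 10 9
j stops at 1, i stops at 2; i≥j ⇒ return 1. nums=8 4 19 17 13 23 15 14 10 9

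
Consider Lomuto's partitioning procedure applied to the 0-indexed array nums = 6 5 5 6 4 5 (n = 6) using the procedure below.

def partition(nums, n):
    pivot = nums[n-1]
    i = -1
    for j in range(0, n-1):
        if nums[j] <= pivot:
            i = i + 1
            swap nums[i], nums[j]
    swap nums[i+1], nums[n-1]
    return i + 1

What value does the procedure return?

3

pivot = nums[5] = 5; i = -1
j=0: nums[0]=6 > 5 → no swap
j=1: nums[1]=5 ≤ 5 → i=0, swap nums[0],nums[1] → 5 6 5 6 4 5
j=2: nums[2]=5 ≤ 5 → i=1, swap nums[1],nums[2] → 5 5 6 6 4 5
j=3: nums[3]=6 > 5 → no swap
j=4: nums[4]=4 ≤ 5 → i=2, swap nums[2],nums[4] → 5 5 4 6 6 5
final swap nums[3],nums[5] → 5 5 4 5 6 6; return 3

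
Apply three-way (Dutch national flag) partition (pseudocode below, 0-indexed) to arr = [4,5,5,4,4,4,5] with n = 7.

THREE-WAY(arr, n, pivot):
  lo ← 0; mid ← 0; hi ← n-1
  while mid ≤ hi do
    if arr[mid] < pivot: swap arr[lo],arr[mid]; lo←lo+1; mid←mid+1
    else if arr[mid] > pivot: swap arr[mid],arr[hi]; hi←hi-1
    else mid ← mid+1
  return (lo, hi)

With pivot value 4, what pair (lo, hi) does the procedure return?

(0, 3)

pivot = 4; lo=0, mid=0, hi=6
arr[mid]=4=4: mid=1
arr[mid]=5>4: swap arr[1],arr[6]; hi=5 → [4,5,5,4,4,4,5]
arr[mid]=5>4: swap arr[1],arr[5]; hi=4 → [4,4,5,4,4,5,5]
arr[mid]=4=4: mid=2
arr[mid]=5>4: swap arr[2],arr[4]; hi=3 → [4,4,4,4,5,5,5]
arr[mid]=4=4: mid=3
arr[mid]=4=4: mid=4
end: lo=0, hi=3; arr = [4,4,4,4,5,5,5]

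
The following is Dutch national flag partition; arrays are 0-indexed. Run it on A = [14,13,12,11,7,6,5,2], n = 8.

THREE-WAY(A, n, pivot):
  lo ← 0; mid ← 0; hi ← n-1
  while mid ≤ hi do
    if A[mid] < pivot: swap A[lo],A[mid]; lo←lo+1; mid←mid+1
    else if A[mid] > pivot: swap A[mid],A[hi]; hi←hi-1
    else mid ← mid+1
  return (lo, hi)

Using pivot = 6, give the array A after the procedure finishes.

[2,5,6,7,11,12,13,14]

pivot = 6; lo=0, mid=0, hi=7
A[mid]=14>6: swap A[0],A[7]; hi=6 → [2,13,12,11,7,6,5,14]
A[mid]=2<6: swap A[0],A[0]; lo=1,mid=1 → [2,13,12,11,7,6,5,14]
A[mid]=13>6: swap A[1],A[6]; hi=5 → [2,5,12,11,7,6,13,14]
A[mid]=5<6: swap A[1],A[1]; lo=2,mid=2 → [2,5,12,11,7,6,13,14]
A[mid]=12>6: swap A[2],A[5]; hi=4 → [2,5,6,11,7,12,13,14]
A[mid]=6=6: mid=3
A[mid]=11>6: swap A[3],A[4]; hi=3 → [2,5,6,7,11,12,13,14]
A[mid]=7>6: swap A[3],A[3]; hi=2 → [2,5,6,7,11,12,13,14]
end: lo=2, hi=2; A = [2,5,6,7,11,12,13,14]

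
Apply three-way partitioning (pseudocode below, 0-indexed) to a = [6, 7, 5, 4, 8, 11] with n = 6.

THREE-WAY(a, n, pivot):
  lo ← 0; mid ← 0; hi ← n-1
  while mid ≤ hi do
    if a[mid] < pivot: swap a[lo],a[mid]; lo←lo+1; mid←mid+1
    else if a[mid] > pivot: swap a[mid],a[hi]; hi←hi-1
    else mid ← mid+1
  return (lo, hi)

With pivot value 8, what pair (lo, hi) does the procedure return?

(4, 4)

pivot = 8; lo=0, mid=0, hi=5
a[mid]=6<8: swap a[0],a[0]; lo=1,mid=1 → [6, 7, 5, 4, 8, 11]
a[mid]=7<8: swap a[1],a[1]; lo=2,mid=2 → [6, 7, 5, 4, 8, 11]
a[mid]=5<8: swap a[2],a[2]; lo=3,mid=3 → [6, 7, 5, 4, 8, 11]
a[mid]=4<8: swap a[3],a[3]; lo=4,mid=4 → [6, 7, 5, 4, 8, 11]
a[mid]=8=8: mid=5
a[mid]=11>8: swap a[5],a[5]; hi=4 → [6, 7, 5, 4, 8, 11]
end: lo=4, hi=4; a = [6, 7, 5, 4, 8, 11]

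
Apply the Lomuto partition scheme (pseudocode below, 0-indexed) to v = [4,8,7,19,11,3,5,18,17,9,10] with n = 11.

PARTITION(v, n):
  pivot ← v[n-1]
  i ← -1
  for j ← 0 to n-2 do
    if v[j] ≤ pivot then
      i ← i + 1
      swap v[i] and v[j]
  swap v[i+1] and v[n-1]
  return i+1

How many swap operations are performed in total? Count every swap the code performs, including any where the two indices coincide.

pivot = v[10] = 10; i = -1
j=0: v[0]=4 ≤ 10 → i=0, swap v[0],v[0] (no change) → [4,8,7,19,11,3,5,18,17,9,10]
j=1: v[1]=8 ≤ 10 → i=1, swap v[1],v[1] (no change) → [4,8,7,19,11,3,5,18,17,9,10]
j=2: v[2]=7 ≤ 10 → i=2, swap v[2],v[2] (no change) → [4,8,7,19,11,3,5,18,17,9,10]
j=3: v[3]=19 > 10 → no swap
j=4: v[4]=11 > 10 → no swap
j=5: v[5]=3 ≤ 10 → i=3, swap v[3],v[5] → [4,8,7,3,11,19,5,18,17,9,10]
j=6: v[6]=5 ≤ 10 → i=4, swap v[4],v[6] → [4,8,7,3,5,19,11,18,17,9,10]
j=7: v[7]=18 > 10 → no swap
j=8: v[8]=17 > 10 → no swap
j=9: v[9]=9 ≤ 10 → i=5, swap v[5],v[9] → [4,8,7,3,5,9,11,18,17,19,10]
final swap v[6],v[10] → [4,8,7,3,5,9,10,18,17,19,11]; return 6

7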